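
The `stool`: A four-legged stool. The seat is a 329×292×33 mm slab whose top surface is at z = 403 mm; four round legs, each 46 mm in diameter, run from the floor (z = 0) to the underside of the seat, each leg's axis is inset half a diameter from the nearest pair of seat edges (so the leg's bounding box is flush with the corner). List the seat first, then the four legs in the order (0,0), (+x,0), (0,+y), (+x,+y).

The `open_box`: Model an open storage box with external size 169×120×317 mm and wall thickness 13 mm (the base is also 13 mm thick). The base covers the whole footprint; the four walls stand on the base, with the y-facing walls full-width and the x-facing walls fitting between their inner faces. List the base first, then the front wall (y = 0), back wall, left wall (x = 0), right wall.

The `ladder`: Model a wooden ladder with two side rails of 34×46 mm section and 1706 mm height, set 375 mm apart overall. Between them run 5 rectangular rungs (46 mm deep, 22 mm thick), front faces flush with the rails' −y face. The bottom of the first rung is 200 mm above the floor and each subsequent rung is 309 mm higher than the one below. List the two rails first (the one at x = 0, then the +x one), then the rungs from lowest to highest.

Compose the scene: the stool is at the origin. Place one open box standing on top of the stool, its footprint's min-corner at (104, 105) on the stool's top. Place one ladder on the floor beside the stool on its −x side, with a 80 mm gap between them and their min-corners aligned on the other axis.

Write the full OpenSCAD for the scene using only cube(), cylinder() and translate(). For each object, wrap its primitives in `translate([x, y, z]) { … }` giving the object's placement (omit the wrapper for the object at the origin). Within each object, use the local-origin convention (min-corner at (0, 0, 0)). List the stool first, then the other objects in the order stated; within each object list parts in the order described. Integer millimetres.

translate([0, 0, 370]) cube([329, 292, 33]);
translate([23, 23, 0]) cylinder(h = 370, r = 23);
translate([306, 23, 0]) cylinder(h = 370, r = 23);
translate([23, 269, 0]) cylinder(h = 370, r = 23);
translate([306, 269, 0]) cylinder(h = 370, r = 23);
translate([104, 105, 403]) {
  cube([169, 120, 13]);
  translate([0, 0, 13]) cube([169, 13, 304]);
  translate([0, 107, 13]) cube([169, 13, 304]);
  translate([0, 13, 13]) cube([13, 94, 304]);
  translate([156, 13, 13]) cube([13, 94, 304]);
}
translate([-455, 0, 0]) {
  cube([34, 46, 1706]);
  translate([341, 0, 0]) cube([34, 46, 1706]);
  translate([34, 0, 200]) cube([307, 46, 22]);
  translate([34, 0, 509]) cube([307, 46, 22]);
  translate([34, 0, 818]) cube([307, 46, 22]);
  translate([34, 0, 1127]) cube([307, 46, 22]);
  translate([34, 0, 1436]) cube([307, 46, 22]);
}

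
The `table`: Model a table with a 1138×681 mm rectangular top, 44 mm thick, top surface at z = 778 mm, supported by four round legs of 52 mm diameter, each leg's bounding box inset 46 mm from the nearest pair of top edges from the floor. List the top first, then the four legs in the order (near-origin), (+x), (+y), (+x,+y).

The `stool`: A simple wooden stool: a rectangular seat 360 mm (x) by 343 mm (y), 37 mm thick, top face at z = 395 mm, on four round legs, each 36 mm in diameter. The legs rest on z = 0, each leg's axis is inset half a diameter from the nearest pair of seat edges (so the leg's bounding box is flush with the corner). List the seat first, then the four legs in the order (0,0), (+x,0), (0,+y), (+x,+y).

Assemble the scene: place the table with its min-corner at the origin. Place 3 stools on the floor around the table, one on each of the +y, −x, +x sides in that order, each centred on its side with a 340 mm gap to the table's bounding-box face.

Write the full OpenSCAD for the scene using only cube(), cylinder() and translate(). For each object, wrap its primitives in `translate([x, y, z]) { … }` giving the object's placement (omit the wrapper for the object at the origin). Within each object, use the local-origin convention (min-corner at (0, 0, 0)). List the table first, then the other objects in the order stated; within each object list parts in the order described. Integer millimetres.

translate([0, 0, 734]) cube([1138, 681, 44]);
translate([72, 72, 0]) cylinder(h = 734, r = 26);
translate([1066, 72, 0]) cylinder(h = 734, r = 26);
translate([72, 609, 0]) cylinder(h = 734, r = 26);
translate([1066, 609, 0]) cylinder(h = 734, r = 26);
translate([389, 1021, 0]) {
  translate([0, 0, 358]) cube([360, 343, 37]);
  translate([18, 18, 0]) cylinder(h = 358, r = 18);
  translate([342, 18, 0]) cylinder(h = 358, r = 18);
  translate([18, 325, 0]) cylinder(h = 358, r = 18);
  translate([342, 325, 0]) cylinder(h = 358, r = 18);
}
translate([-700, 169, 0]) {
  translate([0, 0, 358]) cube([360, 343, 37]);
  translate([18, 18, 0]) cylinder(h = 358, r = 18);
  translate([342, 18, 0]) cylinder(h = 358, r = 18);
  translate([18, 325, 0]) cylinder(h = 358, r = 18);
  translate([342, 325, 0]) cylinder(h = 358, r = 18);
}
translate([1478, 169, 0]) {
  translate([0, 0, 358]) cube([360, 343, 37]);
  translate([18, 18, 0]) cylinder(h = 358, r = 18);
  translate([342, 18, 0]) cylinder(h = 358, r = 18);
  translate([18, 325, 0]) cylinder(h = 358, r = 18);
  translate([342, 325, 0]) cylinder(h = 358, r = 18);
}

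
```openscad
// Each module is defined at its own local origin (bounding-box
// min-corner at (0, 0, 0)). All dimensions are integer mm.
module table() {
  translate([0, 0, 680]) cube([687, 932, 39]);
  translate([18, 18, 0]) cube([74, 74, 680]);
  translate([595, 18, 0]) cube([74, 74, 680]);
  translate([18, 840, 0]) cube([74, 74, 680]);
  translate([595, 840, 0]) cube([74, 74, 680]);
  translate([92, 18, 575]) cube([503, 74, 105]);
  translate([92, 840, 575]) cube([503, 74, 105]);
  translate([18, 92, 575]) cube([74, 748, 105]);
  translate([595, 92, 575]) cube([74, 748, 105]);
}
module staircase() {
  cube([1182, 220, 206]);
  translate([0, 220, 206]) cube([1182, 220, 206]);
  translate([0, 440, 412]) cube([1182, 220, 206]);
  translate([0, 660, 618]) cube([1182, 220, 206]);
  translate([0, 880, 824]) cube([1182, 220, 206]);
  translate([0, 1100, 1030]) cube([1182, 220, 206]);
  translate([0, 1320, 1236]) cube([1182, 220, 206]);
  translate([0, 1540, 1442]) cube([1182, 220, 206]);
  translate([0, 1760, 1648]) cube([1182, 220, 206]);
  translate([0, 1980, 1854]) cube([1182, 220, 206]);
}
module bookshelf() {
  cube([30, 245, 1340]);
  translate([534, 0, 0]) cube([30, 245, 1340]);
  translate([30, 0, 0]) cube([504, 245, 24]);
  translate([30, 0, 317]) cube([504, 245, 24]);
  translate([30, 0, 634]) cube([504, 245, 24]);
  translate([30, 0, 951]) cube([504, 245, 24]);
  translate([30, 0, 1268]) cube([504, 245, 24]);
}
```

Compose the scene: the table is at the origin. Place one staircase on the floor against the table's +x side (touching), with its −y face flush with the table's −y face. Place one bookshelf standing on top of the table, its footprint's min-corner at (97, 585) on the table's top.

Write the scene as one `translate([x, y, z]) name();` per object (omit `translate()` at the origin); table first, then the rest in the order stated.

table();
translate([687, 0, 0]) staircase();
translate([97, 585, 719]) bookshelf();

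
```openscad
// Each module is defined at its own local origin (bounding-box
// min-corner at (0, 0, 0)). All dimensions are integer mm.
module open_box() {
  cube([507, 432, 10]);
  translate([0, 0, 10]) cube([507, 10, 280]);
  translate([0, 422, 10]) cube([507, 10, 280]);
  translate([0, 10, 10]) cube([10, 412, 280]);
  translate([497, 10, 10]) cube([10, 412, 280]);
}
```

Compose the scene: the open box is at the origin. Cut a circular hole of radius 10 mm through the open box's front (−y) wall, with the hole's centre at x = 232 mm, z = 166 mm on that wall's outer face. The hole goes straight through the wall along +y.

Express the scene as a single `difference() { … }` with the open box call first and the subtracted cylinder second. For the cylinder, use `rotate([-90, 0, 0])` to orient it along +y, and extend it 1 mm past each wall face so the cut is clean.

difference() {
  open_box();
  translate([232, -1, 166]) rotate([-90, 0, 0]) cylinder(h = 12, r = 10);
}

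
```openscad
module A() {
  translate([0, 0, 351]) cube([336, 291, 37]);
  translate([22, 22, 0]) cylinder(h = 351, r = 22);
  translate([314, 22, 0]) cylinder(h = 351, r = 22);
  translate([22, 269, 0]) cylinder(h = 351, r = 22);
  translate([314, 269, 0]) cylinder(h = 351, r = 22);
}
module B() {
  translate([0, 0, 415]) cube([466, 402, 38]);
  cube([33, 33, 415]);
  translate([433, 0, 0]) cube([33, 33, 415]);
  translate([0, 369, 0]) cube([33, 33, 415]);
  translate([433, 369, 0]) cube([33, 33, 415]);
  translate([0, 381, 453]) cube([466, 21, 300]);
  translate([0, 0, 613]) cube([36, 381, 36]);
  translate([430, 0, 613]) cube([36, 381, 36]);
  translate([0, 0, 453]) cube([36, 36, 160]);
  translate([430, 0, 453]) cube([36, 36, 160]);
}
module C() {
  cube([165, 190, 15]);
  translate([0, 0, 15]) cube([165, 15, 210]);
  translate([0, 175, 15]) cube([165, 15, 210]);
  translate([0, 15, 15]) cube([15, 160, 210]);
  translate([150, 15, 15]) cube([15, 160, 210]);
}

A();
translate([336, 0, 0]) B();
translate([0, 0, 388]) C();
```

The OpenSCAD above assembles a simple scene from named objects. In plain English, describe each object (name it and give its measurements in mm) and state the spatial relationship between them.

A is a four-legged stool. The seat is 336×291 mm, 37 mm thick, top at z = 388 mm. It stands on four round legs, each 44 mm in diameter, from z = 0 to the seat underside, each leg's axis is inset half a diameter from the nearest pair of seat edges (so the leg's bounding box is flush with the corner).

B is a chair. The seat is a 466×402×38 mm slab with its top at z = 453 mm, on four 33×33 mm corner legs (flush with the seat edges, standing on z = 0). A flat backrest 21 mm thick, 300 mm tall, spans the full seat width and rises from the seat top along its +y edge, rear face flush with the rear of the seat. Two armrests of 36×36 mm section run along each side from the seat's front edge to the front of the backrest, top faces 196 mm above the seat top and outer faces flush with the seat's x-edges; a 36×36 mm post under the front of each armrest stands on the seat at the front corner.

C is an open-topped rectangular box: outside dimensions 165×190×225 mm, with a uniform wall and base thickness of 15 mm. The base is a full 165×190 slab on the floor; four walls sit on top of the base. The front and back walls (the −y and +y sides) span the full width; the two side walls fit between them.

The chair is against the stool's +x side, with their −y faces flush. The open box is on top of the stool.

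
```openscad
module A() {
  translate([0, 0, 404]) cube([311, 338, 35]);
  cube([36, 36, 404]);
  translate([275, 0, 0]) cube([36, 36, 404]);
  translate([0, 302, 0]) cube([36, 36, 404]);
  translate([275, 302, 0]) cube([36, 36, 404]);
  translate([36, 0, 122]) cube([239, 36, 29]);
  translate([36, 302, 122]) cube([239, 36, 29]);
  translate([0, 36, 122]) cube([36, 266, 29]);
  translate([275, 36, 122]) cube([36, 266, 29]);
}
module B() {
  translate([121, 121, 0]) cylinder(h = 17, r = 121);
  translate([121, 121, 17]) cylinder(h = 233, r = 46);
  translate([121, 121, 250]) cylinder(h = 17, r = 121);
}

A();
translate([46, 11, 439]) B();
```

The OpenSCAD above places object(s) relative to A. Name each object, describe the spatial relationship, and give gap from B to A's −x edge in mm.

A is a stool. B is a spool. The spool is on top of the stool. The gap from the spool to the stool's −x edge is 46 mm.

The spool's min-x is at 46; the stool's min-x is 0; gap = 46 mm.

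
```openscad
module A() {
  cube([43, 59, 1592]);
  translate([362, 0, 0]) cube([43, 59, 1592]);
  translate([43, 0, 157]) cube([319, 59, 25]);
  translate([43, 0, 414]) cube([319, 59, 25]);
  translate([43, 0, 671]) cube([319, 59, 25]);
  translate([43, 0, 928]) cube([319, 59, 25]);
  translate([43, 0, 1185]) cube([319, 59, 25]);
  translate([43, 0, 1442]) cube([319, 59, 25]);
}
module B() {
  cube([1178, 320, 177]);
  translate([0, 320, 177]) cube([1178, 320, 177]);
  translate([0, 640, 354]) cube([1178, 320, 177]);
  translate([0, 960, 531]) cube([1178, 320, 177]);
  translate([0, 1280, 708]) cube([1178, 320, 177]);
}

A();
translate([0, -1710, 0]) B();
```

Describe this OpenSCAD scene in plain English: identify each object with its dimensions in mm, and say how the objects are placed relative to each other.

A is a wooden ladder with two side rails of 43×59 mm section and 1592 mm height, set 405 mm apart overall. Between them run 6 rectangular rungs (59 mm deep, 25 mm thick), front faces flush with the rails' −y face. The bottom of the first rung is 157 mm above the floor and each subsequent rung is 257 mm higher than the one below.

B is a run of 5 identical solid stair steps. Each tread is 1178×320 mm and each step block is 177 mm high. Step 1 rests on the floor; step k is offset from step 1 by (k−1)×320 mm in y and (k−1)×177 mm in z.

The staircase is on the floor beside the ladder on its −y side.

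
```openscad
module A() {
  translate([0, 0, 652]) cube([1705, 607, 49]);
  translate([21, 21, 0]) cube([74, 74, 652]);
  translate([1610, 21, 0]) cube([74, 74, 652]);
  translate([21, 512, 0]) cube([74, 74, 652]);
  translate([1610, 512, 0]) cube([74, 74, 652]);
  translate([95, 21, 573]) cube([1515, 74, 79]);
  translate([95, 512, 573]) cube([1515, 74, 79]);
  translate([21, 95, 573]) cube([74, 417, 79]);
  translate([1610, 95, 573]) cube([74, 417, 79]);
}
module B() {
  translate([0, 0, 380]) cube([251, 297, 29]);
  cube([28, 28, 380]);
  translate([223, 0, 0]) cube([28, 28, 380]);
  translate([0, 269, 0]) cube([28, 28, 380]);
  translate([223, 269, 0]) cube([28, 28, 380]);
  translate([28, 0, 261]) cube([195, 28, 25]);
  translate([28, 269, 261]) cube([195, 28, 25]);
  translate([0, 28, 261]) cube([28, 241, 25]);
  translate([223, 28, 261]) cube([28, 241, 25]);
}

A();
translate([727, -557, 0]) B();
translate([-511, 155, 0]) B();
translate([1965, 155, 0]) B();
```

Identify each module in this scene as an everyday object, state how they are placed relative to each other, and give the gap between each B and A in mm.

A is a table. B is a stool. Three stools sit around the table at the −y, −x, +x sides. The gap between each stool and the table is 260 mm.

Each stool's nearest face is 260 mm from the table's bounding box.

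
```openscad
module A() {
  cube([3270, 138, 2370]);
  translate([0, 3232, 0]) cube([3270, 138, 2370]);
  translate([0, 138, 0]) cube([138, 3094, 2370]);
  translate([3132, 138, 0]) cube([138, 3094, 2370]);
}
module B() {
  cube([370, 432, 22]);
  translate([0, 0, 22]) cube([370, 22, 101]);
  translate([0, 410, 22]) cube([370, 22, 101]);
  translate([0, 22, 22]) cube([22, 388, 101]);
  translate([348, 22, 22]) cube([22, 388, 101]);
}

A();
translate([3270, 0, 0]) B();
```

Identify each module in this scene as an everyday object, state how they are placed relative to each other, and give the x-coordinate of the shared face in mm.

The house frame's +x face and the open box's −x face are both at x = 3270 mm.

A is a house frame. B is an open box. The open box is against the house frame's +x side, with their −y faces flush. The x-coordinate of the shared face is 3270 mm.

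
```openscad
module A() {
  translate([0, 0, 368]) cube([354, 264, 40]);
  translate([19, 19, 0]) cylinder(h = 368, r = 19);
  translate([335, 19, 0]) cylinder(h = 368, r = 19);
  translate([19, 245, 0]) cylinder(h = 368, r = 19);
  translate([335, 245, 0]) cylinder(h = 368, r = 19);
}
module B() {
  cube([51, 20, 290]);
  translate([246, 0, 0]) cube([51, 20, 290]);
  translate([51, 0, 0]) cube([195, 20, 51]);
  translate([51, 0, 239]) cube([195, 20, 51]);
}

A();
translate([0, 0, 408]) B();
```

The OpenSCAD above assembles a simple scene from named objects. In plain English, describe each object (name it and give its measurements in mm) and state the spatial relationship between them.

A is a four-legged stool. The seat is a 354×264×40 mm slab whose top surface is at z = 408 mm; four round legs, each 38 mm in diameter, run from the floor (z = 0) to the underside of the seat, each leg's axis is inset half a diameter from the nearest pair of seat edges (so the leg's bounding box is flush with the corner).

B is a rectangular picture frame lying in the x–z plane (depth along y). The opening is 195 mm wide (x) by 188 mm tall (z), surrounded by a border 51 mm wide on all four sides. The frame is 20 mm deep and is made of two full-height vertical stiles with two horizontal rails fitted between them.

The picture frame is on top of the stool.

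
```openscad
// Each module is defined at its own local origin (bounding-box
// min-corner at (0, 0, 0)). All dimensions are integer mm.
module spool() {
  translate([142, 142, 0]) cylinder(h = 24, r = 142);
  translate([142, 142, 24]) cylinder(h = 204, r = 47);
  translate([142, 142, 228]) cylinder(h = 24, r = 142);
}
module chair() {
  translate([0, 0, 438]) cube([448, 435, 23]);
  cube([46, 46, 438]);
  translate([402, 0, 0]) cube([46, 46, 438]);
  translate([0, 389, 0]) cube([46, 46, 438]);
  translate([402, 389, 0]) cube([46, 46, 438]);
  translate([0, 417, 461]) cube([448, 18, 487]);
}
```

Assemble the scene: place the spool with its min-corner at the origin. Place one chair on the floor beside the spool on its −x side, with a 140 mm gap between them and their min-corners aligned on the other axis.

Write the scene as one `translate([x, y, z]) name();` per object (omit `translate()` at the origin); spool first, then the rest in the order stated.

spool();
translate([-588, 0, 0]) chair();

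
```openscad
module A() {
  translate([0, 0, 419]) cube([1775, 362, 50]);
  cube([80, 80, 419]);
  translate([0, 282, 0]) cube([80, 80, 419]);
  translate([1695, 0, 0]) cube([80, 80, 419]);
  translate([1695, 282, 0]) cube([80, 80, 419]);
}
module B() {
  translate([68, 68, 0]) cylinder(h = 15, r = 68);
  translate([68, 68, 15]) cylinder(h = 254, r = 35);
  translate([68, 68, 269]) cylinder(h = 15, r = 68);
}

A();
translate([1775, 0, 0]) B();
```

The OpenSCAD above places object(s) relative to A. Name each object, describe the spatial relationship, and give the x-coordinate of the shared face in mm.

The bench's +x face and the spool's −x face are both at x = 1775 mm.

A is a bench. B is a spool. The spool is against the bench's +x side, with their −y faces flush. The x-coordinate of the shared face is 1775 mm.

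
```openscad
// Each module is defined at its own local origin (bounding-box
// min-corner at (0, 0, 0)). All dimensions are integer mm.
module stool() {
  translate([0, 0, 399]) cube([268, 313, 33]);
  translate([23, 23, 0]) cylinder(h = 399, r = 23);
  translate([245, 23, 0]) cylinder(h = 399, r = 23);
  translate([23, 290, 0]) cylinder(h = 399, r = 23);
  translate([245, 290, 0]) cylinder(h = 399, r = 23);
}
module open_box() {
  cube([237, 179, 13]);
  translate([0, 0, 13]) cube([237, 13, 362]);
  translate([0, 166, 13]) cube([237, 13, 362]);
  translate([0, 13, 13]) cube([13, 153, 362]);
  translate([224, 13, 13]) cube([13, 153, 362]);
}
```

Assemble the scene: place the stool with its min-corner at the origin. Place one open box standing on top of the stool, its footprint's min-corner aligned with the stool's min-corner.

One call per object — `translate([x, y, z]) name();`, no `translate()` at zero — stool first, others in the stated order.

stool();
translate([0, 0, 432]) open_box();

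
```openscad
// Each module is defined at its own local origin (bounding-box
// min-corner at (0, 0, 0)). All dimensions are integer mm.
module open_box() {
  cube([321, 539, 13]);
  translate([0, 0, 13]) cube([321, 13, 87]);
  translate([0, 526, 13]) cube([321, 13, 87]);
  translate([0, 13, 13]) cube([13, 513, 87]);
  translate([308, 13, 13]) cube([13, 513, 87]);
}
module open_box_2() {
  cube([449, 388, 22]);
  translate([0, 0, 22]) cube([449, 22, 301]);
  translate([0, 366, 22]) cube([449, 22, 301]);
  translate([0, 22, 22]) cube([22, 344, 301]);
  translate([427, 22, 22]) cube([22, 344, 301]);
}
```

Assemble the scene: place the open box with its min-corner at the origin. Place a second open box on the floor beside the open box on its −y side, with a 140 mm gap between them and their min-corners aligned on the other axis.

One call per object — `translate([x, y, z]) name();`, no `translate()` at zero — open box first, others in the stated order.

open_box();
translate([0, -528, 0]) open_box_2();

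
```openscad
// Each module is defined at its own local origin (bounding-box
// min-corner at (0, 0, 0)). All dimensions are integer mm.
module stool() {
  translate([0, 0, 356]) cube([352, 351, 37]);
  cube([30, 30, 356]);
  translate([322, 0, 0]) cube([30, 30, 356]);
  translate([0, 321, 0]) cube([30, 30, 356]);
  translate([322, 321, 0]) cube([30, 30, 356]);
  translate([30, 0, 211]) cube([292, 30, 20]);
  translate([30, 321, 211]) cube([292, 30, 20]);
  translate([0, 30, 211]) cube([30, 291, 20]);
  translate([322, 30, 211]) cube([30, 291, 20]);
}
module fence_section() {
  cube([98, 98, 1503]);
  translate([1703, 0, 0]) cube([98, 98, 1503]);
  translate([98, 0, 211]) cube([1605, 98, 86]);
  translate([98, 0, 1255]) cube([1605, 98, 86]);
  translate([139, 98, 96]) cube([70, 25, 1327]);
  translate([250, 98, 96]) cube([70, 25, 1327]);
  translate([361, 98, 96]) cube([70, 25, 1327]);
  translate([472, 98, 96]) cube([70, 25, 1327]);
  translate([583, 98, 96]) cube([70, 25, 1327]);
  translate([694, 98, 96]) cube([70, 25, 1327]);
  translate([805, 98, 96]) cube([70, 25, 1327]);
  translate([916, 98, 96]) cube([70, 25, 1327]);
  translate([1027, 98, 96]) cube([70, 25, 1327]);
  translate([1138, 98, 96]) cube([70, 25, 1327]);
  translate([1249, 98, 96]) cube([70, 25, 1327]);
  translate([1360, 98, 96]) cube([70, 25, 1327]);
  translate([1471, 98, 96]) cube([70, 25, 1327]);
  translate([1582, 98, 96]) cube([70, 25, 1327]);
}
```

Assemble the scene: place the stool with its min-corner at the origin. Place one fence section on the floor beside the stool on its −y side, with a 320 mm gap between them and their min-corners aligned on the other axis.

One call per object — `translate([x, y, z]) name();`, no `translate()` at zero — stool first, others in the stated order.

stool();
translate([0, -443, 0]) fence_section();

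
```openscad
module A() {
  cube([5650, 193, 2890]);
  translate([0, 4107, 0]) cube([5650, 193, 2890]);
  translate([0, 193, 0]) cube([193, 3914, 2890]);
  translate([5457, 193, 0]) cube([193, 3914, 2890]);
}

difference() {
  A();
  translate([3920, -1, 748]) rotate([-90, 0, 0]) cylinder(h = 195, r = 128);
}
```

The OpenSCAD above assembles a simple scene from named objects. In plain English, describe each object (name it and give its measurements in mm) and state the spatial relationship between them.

A is a box-shaped house frame (walls only): outside footprint 5650×4300 mm, wall height 2890 mm, wall thickness 193 mm. The two y-facing walls run the full x-width; the two x-facing walls fit between the inner faces of the y-facing walls.

The house frame has a circular hole of radius 128 mm through its front wall, centred at (x = 3920, z = 748).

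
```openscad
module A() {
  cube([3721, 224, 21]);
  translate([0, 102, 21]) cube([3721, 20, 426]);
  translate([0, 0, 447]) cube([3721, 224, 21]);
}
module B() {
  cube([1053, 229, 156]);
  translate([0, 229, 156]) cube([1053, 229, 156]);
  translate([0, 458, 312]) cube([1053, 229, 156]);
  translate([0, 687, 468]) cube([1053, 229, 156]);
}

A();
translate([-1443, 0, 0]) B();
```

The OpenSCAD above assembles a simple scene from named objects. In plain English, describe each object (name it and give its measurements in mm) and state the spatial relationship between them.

A is an I-beam lying along x, 3721 mm long. Overall section height 468 mm. Two flanges 224 mm wide (y) and 21 mm thick, one on the floor and one at the top; a web 20 mm thick runs between them, centred on the flange width.

B is a straight staircase of 4 solid steps. Each step is 1053 mm wide (x), 229 mm deep (y, the going) and 156 mm tall (the rise). The first step rests on the floor; each subsequent step sits one going further in +y and one rise higher in +z, directly behind and above the previous step with no overlap.

The staircase is on the floor beside the I-beam on its −x side.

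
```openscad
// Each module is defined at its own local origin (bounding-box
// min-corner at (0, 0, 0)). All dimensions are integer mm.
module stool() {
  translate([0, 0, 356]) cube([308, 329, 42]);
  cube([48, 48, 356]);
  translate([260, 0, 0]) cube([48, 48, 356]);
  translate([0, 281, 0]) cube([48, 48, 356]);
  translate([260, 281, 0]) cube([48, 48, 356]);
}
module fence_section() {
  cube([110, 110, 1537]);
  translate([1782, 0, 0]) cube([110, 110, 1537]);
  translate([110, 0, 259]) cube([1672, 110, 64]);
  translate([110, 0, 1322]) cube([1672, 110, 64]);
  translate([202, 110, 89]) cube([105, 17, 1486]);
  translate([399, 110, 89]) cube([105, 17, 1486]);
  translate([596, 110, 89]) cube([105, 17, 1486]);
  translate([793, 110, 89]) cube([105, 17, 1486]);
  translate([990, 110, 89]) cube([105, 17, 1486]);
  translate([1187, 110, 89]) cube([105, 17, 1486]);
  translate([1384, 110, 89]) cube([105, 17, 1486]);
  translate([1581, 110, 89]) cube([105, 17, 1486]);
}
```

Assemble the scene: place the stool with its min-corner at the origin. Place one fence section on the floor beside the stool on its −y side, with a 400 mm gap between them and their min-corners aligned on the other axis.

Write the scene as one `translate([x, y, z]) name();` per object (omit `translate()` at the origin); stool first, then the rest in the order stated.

stool();
translate([0, -527, 0]) fence_section();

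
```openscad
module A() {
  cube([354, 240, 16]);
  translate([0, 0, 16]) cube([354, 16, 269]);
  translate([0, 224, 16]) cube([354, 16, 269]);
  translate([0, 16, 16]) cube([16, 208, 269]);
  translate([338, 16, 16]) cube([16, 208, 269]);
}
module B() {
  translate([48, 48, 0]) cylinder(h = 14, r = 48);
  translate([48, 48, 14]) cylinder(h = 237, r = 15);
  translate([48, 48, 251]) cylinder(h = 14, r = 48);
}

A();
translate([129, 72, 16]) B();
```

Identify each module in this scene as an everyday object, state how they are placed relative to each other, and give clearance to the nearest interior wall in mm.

Clearances: x = 113, y = 56; minimum 56 mm.

A is an open box. B is a spool. The spool sits inside the open box, centred. The clearance to the nearest interior wall is 56 mm.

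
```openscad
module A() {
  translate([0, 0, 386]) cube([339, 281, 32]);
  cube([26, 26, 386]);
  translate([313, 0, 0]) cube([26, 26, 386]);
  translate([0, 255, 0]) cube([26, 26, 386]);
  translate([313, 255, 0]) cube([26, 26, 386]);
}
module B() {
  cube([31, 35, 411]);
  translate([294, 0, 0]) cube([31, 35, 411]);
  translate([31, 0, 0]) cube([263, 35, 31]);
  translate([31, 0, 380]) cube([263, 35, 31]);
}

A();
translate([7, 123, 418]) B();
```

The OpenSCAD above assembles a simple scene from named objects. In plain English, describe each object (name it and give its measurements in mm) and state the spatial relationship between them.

A is a four-legged stool. The seat is 339×281 mm, 32 mm thick, top at z = 418 mm. It stands on four square legs, each 26×26 mm in cross-section, from z = 0 to the seat underside, each flush with a corner of the seat.

B is a picture frame with a 263×349 mm rectangular opening (x by z) and a uniform 31 mm border on every side. Frame depth is 35 mm along y. It is built from two vertical stiles running the full outside height and two horizontal rails spanning the gap between the stiles.

The picture frame is on top of the stool, centred.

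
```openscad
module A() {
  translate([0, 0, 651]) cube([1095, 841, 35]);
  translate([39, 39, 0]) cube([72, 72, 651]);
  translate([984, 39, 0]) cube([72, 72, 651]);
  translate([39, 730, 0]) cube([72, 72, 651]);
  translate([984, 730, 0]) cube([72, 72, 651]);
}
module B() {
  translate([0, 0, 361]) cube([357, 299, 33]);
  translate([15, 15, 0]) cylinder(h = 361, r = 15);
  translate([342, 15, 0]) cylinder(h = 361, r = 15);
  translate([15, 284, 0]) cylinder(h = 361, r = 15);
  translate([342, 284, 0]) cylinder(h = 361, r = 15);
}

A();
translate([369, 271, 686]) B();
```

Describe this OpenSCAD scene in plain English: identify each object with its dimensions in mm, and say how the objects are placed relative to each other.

A is a rectangular dining table. The top is 1095×841×35 mm with its upper surface at z = 686 mm. It stands on four 72×72 mm square legs, each inset 39 mm from the nearest pair of top edges, running from the floor to the underside of the top.

B is a simple wooden stool: a rectangular seat 357 mm (x) by 299 mm (y), 33 mm thick, top face at z = 394 mm, on four round legs, each 30 mm in diameter. The legs rest on z = 0, each leg's axis is inset half a diameter from the nearest pair of seat edges (so the leg's bounding box is flush with the corner).

The stool is on top of the table, centred.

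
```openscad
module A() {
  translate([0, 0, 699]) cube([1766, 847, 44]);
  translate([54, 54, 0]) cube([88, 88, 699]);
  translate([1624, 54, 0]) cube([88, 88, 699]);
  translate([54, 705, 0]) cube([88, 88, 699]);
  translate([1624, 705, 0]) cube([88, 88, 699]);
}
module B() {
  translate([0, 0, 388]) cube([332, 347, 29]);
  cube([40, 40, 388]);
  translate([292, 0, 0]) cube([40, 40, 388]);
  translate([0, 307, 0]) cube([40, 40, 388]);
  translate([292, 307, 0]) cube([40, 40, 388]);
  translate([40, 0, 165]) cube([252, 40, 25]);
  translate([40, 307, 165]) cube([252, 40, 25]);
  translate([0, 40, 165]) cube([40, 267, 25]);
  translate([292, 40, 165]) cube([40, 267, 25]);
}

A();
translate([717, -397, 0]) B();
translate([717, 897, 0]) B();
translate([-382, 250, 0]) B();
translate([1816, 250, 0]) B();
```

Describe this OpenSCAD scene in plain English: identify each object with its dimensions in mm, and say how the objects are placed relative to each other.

A is a table: top 1766 mm (x) × 847 mm (y), 44 mm thick, upper face at z = 743 mm, on four 88×88 mm square legs, each inset 54 mm from the nearest pair of top edges, running from z = 0 to the bottom of the top.

B is a four-legged stool. The seat is a 332×347×29 mm slab whose top surface is at z = 417 mm; four square legs, each 40×40 mm in cross-section, run from the floor (z = 0) to the underside of the seat, each flush with a corner of the seat. Four stretchers, 40 mm wide and 25 mm tall, connect adjacent legs with their undersides at z = 165 mm, each running between the inner faces of the legs it joins and aligned with the legs' outer faces on the other axis.

Four stools sit around the table at the −y, +y, −x, +x sides.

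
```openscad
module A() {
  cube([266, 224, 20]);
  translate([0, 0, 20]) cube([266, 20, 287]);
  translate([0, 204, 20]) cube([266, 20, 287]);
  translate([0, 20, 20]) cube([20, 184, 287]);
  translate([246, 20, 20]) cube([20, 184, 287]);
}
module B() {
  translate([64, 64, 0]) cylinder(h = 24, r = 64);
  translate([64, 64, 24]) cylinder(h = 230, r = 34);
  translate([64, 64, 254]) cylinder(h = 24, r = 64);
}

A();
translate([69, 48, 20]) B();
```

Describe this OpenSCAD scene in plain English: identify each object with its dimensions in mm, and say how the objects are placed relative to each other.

A is an open-topped rectangular box: outside dimensions 266×224×307 mm, with a uniform wall and base thickness of 20 mm. The base is a full 266×224 slab on the floor; four walls sit on top of the base. The front and back walls (the −y and +y sides) span the full width; the two side walls fit between them.

B is a spool: two coaxial disc flanges of radius 64 mm and thickness 24 mm, joined by a core cylinder of radius 34 mm and height 230 mm. The lower flange rests on z = 0 and the three cylinders share a vertical axis.

The spool sits inside the open box, centred.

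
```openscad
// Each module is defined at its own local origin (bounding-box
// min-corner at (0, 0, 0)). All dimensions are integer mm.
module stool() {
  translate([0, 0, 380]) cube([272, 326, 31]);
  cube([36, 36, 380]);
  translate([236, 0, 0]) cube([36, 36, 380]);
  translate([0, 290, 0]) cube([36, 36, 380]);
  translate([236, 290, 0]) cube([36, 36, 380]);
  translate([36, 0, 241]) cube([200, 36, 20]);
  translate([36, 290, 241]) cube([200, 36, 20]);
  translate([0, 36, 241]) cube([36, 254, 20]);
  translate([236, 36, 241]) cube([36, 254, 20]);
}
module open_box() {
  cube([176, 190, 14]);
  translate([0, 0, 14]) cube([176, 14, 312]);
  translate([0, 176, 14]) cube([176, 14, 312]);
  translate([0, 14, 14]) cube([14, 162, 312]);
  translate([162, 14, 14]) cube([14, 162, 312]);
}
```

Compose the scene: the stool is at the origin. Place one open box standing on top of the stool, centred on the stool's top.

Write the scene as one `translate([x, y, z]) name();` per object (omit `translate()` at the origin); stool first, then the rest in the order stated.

stool();
translate([48, 68, 411]) open_box();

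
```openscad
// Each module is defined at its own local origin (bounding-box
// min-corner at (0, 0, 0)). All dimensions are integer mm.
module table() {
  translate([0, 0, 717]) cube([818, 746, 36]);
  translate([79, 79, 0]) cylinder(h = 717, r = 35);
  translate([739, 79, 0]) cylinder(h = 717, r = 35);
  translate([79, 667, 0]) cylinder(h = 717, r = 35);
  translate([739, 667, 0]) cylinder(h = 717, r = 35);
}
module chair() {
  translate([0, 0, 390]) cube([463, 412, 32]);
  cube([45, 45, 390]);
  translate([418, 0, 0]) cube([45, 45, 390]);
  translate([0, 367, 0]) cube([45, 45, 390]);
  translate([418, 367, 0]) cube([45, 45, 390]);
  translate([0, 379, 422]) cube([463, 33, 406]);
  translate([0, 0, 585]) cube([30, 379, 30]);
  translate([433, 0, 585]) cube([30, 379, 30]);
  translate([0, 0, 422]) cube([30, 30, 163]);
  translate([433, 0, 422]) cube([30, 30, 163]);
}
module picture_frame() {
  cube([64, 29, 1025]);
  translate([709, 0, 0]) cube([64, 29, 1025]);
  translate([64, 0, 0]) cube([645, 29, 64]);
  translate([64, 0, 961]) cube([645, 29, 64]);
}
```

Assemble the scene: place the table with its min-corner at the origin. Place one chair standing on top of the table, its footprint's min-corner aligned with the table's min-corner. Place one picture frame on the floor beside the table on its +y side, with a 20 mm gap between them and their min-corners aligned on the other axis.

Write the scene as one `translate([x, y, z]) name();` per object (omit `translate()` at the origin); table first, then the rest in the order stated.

table();
translate([0, 0, 753]) chair();
translate([0, 766, 0]) picture_frame();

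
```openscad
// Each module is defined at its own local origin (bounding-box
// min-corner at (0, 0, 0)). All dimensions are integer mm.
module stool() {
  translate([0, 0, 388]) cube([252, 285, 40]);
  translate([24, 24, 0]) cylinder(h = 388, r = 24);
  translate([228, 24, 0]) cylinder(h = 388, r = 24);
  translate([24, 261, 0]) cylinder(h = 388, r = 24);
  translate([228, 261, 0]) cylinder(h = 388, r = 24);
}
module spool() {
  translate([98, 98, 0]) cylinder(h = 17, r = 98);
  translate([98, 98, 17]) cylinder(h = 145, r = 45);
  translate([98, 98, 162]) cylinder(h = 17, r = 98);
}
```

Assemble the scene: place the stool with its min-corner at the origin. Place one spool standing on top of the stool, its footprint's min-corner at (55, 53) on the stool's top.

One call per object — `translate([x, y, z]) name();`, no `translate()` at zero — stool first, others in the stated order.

stool();
translate([55, 53, 428]) spool();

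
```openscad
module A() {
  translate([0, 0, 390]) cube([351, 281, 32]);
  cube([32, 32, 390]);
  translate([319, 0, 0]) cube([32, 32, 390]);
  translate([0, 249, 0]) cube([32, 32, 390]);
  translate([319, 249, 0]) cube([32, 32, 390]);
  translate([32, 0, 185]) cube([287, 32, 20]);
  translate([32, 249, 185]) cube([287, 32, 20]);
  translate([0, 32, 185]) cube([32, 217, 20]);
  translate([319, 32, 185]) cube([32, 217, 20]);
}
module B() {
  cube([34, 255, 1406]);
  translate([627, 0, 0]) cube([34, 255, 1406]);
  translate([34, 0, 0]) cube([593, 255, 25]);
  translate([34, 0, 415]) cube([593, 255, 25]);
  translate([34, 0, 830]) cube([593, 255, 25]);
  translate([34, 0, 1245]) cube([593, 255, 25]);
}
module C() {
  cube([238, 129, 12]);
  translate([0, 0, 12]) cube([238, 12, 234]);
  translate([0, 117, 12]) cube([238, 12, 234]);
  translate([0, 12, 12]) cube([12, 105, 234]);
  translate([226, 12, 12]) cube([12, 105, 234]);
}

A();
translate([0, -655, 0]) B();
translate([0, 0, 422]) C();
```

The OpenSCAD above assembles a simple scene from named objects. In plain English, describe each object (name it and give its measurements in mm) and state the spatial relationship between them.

A is a simple wooden stool: a rectangular seat 351 mm (x) by 281 mm (y), 32 mm thick, top face at z = 422 mm, on four square legs, each 32×32 mm in cross-section. The legs rest on z = 0, each flush with a corner of the seat. Four stretchers, 32 mm wide and 20 mm tall, connect adjacent legs with their undersides at z = 185 mm, each running between the inner faces of the legs it joins and aligned with the legs' outer faces on the other axis.

B is an open bookshelf. Two side panels, each 34 mm thick, 255 mm deep and 1406 mm tall, stand 661 mm apart (outside-to-outside). Between them sit 4 shelves, each 25 mm thick and 255 mm deep, spanning the full gap between the sides. The bottom shelf rests on the floor (its underside at z = 0) and the clear gap between one shelf's top and the next shelf's underside is 390 mm.

C is an open-topped rectangular box: outside dimensions 238×129×246 mm, with a uniform wall and base thickness of 12 mm. The base is a full 238×129 slab on the floor; four walls sit on top of the base. The front and back walls (the −y and +y sides) span the full width; the two side walls fit between them.

The bookshelf is on the floor beside the stool on its −y side. The open box is on top of the stool.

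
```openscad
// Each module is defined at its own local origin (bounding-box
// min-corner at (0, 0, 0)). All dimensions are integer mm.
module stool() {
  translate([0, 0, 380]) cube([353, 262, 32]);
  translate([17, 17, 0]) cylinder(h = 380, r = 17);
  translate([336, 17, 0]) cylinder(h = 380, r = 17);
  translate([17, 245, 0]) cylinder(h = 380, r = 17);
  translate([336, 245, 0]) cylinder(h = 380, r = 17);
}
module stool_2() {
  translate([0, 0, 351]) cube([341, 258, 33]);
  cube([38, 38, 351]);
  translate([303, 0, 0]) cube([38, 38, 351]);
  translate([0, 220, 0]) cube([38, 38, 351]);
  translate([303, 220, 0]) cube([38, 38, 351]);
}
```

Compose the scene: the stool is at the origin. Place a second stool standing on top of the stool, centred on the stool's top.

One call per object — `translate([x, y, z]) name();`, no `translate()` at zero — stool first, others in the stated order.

stool();
translate([6, 2, 412]) stool_2();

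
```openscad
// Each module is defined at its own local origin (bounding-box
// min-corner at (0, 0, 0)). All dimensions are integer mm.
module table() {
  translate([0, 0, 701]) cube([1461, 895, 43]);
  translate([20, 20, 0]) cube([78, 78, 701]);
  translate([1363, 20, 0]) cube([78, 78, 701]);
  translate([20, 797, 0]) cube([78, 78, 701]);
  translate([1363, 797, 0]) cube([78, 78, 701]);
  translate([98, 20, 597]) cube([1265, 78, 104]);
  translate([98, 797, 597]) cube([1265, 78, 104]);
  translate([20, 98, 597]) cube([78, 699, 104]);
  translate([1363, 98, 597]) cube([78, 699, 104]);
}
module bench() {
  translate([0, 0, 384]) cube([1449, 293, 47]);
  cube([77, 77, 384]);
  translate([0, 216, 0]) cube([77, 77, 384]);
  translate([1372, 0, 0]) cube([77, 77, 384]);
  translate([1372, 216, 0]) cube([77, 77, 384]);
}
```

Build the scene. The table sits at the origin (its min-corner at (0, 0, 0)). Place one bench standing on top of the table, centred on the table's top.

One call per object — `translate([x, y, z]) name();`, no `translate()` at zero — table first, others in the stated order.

table();
translate([6, 301, 744]) bench();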